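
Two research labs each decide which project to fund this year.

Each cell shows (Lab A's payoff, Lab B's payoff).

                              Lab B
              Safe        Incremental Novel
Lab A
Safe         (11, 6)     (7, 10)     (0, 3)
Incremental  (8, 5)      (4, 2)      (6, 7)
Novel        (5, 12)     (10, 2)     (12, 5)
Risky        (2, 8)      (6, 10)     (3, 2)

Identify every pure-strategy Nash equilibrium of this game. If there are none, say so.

There is no pure-strategy Nash equilibrium.

Lab A against Safe: payoffs 11, 8, 5, 2 → best response Safe.
Lab A against Incremental: payoffs 7, 4, 10, 6 → best response Novel.
Lab A against Novel: payoffs 0, 6, 12, 3 → best response Novel.
Lab B against Safe: payoffs 6, 10, 3 → best response Incremental.
Lab B against Incremental: payoffs 5, 2, 7 → best response Novel.
Lab B against Novel: payoffs 12, 2, 5 → best response Safe.
Lab B against Risky: payoffs 8, 10, 2 → best response Incremental.
No profile is a mutual best response for all players.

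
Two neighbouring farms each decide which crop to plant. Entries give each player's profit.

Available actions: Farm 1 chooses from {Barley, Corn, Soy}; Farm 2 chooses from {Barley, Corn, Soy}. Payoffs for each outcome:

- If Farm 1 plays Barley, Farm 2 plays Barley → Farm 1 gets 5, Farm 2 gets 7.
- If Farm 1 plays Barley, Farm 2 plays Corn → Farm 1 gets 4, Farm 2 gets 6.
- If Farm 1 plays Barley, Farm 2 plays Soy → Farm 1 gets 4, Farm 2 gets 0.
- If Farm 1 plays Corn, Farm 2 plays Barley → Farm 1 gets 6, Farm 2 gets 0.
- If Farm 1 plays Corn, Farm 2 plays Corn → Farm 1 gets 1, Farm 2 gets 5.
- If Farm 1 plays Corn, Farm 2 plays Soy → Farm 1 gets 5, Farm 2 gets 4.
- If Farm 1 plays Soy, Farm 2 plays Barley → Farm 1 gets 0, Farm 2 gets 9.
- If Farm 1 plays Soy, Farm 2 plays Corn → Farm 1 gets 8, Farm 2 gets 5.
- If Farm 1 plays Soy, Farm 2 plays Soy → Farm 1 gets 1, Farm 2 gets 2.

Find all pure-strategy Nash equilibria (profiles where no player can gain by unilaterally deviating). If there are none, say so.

For each player, find the best response to each opponent profile; mutual best responses are the pure NE.
Farm 1 against Barley: payoffs 5, 6, 0 → best response Corn.
Farm 1 against Corn: payoffs 4, 1, 8 → best response Soy.
Farm 1 against Soy: payoffs 4, 5, 1 → best response Corn.
Farm 2 against Barley: payoffs 7, 6, 0 → best response Barley.
Farm 2 against Corn: payoffs 0, 5, 4 → best response Corn.
Farm 2 against Soy: payoffs 9, 5, 2 → best response Barley.
No profile is a mutual best response for all players.

There is no pure-strategy Nash equilibrium.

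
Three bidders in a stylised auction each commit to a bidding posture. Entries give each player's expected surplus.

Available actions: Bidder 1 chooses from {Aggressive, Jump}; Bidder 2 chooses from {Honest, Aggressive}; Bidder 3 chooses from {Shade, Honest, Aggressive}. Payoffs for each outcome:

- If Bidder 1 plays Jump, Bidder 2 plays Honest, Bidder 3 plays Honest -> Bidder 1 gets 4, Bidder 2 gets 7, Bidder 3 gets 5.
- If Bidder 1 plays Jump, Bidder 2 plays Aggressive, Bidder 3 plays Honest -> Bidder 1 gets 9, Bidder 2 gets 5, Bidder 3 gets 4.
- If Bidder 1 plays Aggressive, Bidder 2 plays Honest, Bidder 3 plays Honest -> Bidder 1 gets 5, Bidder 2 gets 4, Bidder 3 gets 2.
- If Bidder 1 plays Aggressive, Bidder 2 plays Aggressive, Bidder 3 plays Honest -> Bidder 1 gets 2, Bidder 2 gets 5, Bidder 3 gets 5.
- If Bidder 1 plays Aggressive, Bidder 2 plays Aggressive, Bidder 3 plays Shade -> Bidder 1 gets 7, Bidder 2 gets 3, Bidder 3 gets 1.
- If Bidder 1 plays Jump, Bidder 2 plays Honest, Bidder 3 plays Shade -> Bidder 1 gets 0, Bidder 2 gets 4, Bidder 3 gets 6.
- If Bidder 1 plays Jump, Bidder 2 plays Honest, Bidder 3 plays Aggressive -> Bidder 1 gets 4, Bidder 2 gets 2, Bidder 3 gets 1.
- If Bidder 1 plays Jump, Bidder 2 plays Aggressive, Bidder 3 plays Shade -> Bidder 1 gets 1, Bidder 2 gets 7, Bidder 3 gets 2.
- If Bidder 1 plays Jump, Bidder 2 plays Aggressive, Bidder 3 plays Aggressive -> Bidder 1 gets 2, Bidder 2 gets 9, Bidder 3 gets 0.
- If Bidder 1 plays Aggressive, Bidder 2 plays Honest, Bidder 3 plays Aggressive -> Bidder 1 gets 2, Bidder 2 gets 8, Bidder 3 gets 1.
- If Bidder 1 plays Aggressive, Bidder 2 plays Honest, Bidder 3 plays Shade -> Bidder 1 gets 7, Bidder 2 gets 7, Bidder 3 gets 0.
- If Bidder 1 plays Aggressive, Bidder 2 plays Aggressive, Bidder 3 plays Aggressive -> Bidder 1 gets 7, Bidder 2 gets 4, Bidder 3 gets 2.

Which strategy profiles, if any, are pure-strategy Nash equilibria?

Check each profile: it is a Nash equilibrium iff no player can strictly gain by switching unilaterally.
(Aggressive, Honest, Shade): Bidder 3 can switch to Honest (0 → 2). Not NE.
(Aggressive, Honest, Honest): Bidder 2 can switch to Aggressive (4 → 5). Not NE.
(Aggressive, Honest, Aggressive): Bidder 1 can switch to Jump (2 → 4). Not NE.
(Aggressive, Aggressive, Shade): Bidder 2 can switch to Honest (3 → 7). Not NE.
(Aggressive, Aggressive, Honest): Bidder 1 can switch to Jump (2 → 9). Not NE.
(Aggressive, Aggressive, Aggressive): Bidder 2 can switch to Honest (4 → 8). Not NE.
(Jump, Honest, Shade): Bidder 1 can switch to Aggressive (0 → 7). Not NE.
(Jump, Honest, Honest): Bidder 1 can switch to Aggressive (4 → 5). Not NE.
(The remaining 4 profiles each have a profitable deviation by the same check.)

none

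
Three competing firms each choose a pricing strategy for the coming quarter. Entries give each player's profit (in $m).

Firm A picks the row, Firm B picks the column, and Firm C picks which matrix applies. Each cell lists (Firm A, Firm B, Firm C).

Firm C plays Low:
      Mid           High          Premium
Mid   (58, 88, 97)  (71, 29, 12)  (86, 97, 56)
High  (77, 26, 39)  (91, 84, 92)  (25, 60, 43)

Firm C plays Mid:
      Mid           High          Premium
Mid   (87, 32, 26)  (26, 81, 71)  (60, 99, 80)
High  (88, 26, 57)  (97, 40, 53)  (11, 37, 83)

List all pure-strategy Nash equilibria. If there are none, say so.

Firm A against (Mid, Low): payoffs 58, 77 → best response High.
Firm A against (Mid, Mid): payoffs 87, 88 → best response High.
Firm A against (High, Low): payoffs 71, 91 → best response High.
Firm A against (High, Mid): payoffs 26, 97 → best response High.
Firm A against (Premium, Low): payoffs 86, 25 → best response Mid.
Firm A against (Premium, Mid): payoffs 60, 11 → best response Mid.
Firm B against (Mid, Low): payoffs 88, 29, 97 → best response Premium.
Firm B against (Mid, Mid): payoffs 32, 81, 99 → best response Premium.
Firm B against (High, Low): payoffs 26, 84, 60 → best response High.
Firm B against (High, Mid): payoffs 26, 40, 37 → best response High.
Firm C against (Mid, Mid): payoffs 97, 26 → best response Low.
Firm C against (Mid, High): payoffs 12, 71 → best response Mid.
Firm C against (Mid, Premium): payoffs 56, 80 → best response Mid.
Firm C against (High, Mid): payoffs 39, 57 → best response Mid.
Firm C against (High, High): payoffs 92, 53 → best response Low.
Firm C against (High, Premium): payoffs 43, 83 → best response Mid.
Mutual best responses: (Mid, Premium, Mid); (High, High, Low).

Pure-strategy Nash equilibria: (Mid, Premium, Mid); (High, High, Low)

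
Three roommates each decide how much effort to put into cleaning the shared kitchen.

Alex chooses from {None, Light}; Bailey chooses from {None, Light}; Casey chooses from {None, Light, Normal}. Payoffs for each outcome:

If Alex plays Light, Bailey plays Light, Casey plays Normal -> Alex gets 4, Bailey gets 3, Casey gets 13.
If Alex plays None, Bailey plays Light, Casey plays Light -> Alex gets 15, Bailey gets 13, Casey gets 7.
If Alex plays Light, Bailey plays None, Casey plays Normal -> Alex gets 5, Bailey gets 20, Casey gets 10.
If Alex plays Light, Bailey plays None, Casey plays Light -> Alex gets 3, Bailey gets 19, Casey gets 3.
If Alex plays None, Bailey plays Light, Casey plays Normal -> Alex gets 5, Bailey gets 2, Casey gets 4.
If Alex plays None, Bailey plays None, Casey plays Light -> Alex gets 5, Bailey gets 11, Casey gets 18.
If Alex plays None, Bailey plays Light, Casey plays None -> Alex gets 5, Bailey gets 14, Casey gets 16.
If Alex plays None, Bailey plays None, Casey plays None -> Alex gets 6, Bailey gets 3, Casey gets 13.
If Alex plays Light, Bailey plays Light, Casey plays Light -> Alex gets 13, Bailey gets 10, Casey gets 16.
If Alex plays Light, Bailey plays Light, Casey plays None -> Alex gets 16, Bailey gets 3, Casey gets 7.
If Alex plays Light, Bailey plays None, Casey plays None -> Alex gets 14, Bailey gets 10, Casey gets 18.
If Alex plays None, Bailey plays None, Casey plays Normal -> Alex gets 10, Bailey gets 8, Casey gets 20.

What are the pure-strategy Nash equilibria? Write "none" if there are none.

(None, None, None): Alex can switch to Light (6 → 14). Not NE.
(None, None, Light): Bailey can switch to Light (11 → 13). Not NE.
(None, None, Normal): Alex gets 10, best alternative 5; Bailey gets 8, best alternative 2; Casey gets 20, best alternative 18. No profitable deviation — NE.
(None, Light, None): Alex can switch to Light (5 → 16). Not NE.
(None, Light, Light): Casey can switch to None (7 → 16). Not NE.
(None, Light, Normal): Bailey can switch to None (2 → 8). Not NE.
(Light, None, None): Alex gets 14, best alternative 6; Bailey gets 10, best alternative 3; Casey gets 18, best alternative 10. No profitable deviation — NE.
(Light, None, Light): Alex can switch to None (3 → 5). Not NE.
(The remaining 4 profiles each have a profitable deviation by the same check.)

The pure Nash equilibria are (None, None, Normal) and (Light, None, None).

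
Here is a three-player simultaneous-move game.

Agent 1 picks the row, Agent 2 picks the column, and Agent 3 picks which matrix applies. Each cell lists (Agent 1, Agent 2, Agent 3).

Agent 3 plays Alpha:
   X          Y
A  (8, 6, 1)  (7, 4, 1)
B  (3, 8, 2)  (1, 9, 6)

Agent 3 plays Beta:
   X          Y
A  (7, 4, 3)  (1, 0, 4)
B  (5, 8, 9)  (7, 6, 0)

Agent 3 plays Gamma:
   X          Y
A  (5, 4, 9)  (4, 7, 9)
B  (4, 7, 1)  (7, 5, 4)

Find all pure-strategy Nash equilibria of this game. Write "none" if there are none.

Agent 1 against (X, Alpha): payoffs 8, 3 → best response A.
Agent 1 against (X, Beta): payoffs 7, 5 → best response A.
Agent 1 against (X, Gamma): payoffs 5, 4 → best response A.
Agent 1 against (Y, Alpha): payoffs 7, 1 → best response A.
Agent 1 against (Y, Beta): payoffs 1, 7 → best response B.
Agent 1 against (Y, Gamma): payoffs 4, 7 → best response B.
Agent 2 against (A, Alpha): payoffs 6, 4 → best response X.
Agent 2 against (A, Beta): payoffs 4, 0 → best response X.
Agent 2 against (A, Gamma): payoffs 4, 7 → best response Y.
Agent 2 against (B, Alpha): payoffs 8, 9 → best response Y.
Agent 2 against (B, Beta): payoffs 8, 6 → best response X.
Agent 2 against (B, Gamma): payoffs 7, 5 → best response X.
Agent 3 against (A, X): payoffs 1, 3, 9 → best response Gamma.
Agent 3 against (A, Y): payoffs 1, 4, 9 → best response Gamma.
Agent 3 against (B, X): payoffs 2, 9, 1 → best response Beta.
Agent 3 against (B, Y): payoffs 6, 0, 4 → best response Alpha.
No profile is a mutual best response for all players.

No pure-strategy Nash equilibrium.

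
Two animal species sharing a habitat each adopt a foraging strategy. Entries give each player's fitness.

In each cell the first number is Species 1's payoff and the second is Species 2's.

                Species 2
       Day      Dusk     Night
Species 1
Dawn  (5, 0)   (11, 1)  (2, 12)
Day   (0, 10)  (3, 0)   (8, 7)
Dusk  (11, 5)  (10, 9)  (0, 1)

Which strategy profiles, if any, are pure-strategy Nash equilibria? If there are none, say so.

This game has no pure Nash equilibrium.

Species 1 against Day: payoffs 5, 0, 11 → best response Dusk.
Species 1 against Dusk: payoffs 11, 3, 10 → best response Dawn.
Species 1 against Night: payoffs 2, 8, 0 → best response Day.
Species 2 against Dawn: payoffs 0, 1, 12 → best response Night.
Species 2 against Day: payoffs 10, 0, 7 → best response Day.
Species 2 against Dusk: payoffs 5, 9, 1 → best response Dusk.
No profile is a mutual best response for all players.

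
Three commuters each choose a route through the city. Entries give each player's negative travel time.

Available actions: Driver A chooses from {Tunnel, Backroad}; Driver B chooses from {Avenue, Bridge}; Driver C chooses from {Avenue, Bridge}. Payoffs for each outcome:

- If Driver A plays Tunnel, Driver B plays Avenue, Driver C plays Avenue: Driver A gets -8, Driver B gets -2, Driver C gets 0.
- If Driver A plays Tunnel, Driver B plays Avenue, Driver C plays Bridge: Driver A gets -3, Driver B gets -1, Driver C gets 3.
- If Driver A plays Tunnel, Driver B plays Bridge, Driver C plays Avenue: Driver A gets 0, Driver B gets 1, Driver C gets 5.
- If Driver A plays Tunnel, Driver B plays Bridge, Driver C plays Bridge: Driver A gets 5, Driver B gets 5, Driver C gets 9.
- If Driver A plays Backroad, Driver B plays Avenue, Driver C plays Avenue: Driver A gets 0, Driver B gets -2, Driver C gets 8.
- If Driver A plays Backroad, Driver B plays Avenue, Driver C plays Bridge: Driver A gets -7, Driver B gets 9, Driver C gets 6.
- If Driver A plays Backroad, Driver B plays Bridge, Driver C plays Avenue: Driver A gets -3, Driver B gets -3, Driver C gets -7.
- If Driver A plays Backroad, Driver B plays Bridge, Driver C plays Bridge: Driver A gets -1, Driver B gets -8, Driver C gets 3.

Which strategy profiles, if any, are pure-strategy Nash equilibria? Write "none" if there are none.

Pure-strategy Nash equilibria: (Tunnel, Bridge, Bridge); (Backroad, Avenue, Avenue)

(Tunnel, Avenue, Avenue): Driver A can switch to Backroad (-8 → 0). Not NE.
(Tunnel, Avenue, Bridge): Driver B can switch to Bridge (-1 → 5). Not NE.
(Tunnel, Bridge, Avenue): Driver C can switch to Bridge (5 → 9). Not NE.
(Tunnel, Bridge, Bridge): Driver A gets 5, best alternative -1; Driver B gets 5, best alternative -1; Driver C gets 9, best alternative 5. No profitable deviation — NE.
(Backroad, Avenue, Avenue): Driver A gets 0, best alternative -8; Driver B gets -2, best alternative -3; Driver C gets 8, best alternative 6. No profitable deviation — NE.
(Backroad, Avenue, Bridge): Driver A can switch to Tunnel (-7 → -3). Not NE.
(Backroad, Bridge, Avenue): Driver A can switch to Tunnel (-3 → 0). Not NE.
(Backroad, Bridge, Bridge): Driver A can switch to Tunnel (-1 → 5). Not NE.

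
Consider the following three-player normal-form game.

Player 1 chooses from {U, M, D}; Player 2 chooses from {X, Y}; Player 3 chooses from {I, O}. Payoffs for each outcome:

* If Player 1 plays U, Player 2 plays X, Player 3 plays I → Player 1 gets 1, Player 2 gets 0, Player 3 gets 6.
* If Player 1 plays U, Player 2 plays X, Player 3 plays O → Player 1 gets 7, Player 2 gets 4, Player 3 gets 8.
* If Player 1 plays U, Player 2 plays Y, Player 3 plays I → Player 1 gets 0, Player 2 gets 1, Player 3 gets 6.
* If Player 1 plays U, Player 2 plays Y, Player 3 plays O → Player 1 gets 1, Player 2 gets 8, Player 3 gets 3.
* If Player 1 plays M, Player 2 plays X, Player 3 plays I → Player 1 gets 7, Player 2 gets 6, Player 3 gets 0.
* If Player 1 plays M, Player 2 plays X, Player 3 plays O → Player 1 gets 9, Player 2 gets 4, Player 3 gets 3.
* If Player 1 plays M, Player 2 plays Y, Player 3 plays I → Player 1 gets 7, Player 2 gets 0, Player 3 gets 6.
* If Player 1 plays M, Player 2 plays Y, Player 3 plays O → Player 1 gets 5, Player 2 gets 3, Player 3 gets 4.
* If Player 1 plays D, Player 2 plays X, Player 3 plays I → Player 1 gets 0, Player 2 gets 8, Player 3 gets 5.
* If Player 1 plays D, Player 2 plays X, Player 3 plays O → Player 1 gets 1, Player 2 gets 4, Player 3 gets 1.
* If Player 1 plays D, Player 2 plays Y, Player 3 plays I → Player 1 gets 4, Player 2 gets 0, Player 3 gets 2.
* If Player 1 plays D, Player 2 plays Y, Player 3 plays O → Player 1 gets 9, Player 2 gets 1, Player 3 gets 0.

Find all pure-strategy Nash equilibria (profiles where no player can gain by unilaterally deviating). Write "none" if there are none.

(M, X, O)

Player 1 against (X, I): payoffs 1, 7, 0 → best response M.
Player 1 against (X, O): payoffs 7, 9, 1 → best response M.
Player 1 against (Y, I): payoffs 0, 7, 4 → best response M.
Player 1 against (Y, O): payoffs 1, 5, 9 → best response D.
Player 2 against (U, I): payoffs 0, 1 → best response Y.
Player 2 against (U, O): payoffs 4, 8 → best response Y.
Player 2 against (M, I): payoffs 6, 0 → best response X.
Player 2 against (M, O): payoffs 4, 3 → best response X.
Player 2 against (D, I): payoffs 8, 0 → best response X.
Player 2 against (D, O): payoffs 4, 1 → best response X.
Player 3 against (U, X): payoffs 6, 8 → best response O.
Player 3 against (U, Y): payoffs 6, 3 → best response I.
Player 3 against (M, X): payoffs 0, 3 → best response O.
Player 3 against (M, Y): payoffs 6, 4 → best response I.
Player 3 against (D, X): payoffs 5, 1 → best response I.
Player 3 against (D, Y): payoffs 2, 0 → best response I.
Mutual best responses: (M, X, O).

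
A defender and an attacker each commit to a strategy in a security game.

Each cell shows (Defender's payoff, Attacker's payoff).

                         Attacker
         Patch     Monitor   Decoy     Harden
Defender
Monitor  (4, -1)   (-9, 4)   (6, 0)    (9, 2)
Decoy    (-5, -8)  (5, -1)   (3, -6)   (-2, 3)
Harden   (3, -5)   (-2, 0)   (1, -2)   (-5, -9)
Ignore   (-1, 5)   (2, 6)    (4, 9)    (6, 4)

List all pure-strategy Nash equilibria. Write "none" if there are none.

There is no pure-strategy Nash equilibrium.

Mark each player's best response to every combination of opponents' strategies; a profile where every player is best-responding is a pure Nash equilibrium.
Defender against Patch: payoffs 4, -5, 3, -1 → best response Monitor.
Defender against Monitor: payoffs -9, 5, -2, 2 → best response Decoy.
Defender against Decoy: payoffs 6, 3, 1, 4 → best response Monitor.
Defender against Harden: payoffs 9, -2, -5, 6 → best response Monitor.
Attacker against Monitor: payoffs -1, 4, 0, 2 → best response Monitor.
Attacker against Decoy: payoffs -8, -1, -6, 3 → best response Harden.
Attacker against Harden: payoffs -5, 0, -2, -9 → best response Monitor.
Attacker against Ignore: payoffs 5, 6, 9, 4 → best response Decoy.
No profile is a mutual best response for all players.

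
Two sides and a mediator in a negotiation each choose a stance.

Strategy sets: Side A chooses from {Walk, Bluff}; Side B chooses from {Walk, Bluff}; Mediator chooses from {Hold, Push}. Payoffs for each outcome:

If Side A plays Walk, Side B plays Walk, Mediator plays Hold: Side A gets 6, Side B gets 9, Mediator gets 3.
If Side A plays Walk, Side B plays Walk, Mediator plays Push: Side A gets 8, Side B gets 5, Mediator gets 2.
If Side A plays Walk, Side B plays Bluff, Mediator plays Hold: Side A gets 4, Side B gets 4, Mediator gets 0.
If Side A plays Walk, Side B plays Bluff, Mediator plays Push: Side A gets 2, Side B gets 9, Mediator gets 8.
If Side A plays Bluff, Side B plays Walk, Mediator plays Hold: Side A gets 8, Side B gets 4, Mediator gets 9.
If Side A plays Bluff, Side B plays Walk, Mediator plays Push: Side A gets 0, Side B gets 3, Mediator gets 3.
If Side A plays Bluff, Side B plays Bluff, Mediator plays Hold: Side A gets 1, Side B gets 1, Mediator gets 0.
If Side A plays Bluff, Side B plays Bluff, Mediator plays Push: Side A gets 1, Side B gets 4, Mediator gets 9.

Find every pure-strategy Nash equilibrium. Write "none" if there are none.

(Walk, Walk, Hold): Side A can switch to Bluff (6 → 8). Not NE.
(Walk, Walk, Push): Side B can switch to Bluff (5 → 9). Not NE.
(Walk, Bluff, Hold): Side B can switch to Walk (4 → 9). Not NE.
(Walk, Bluff, Push): Side A gets 2, best alternative 1; Side B gets 9, best alternative 5; Mediator gets 8, best alternative 0. No profitable deviation — NE.
(Bluff, Walk, Hold): Side A gets 8, best alternative 6; Side B gets 4, best alternative 1; Mediator gets 9, best alternative 3. No profitable deviation — NE.
(Bluff, Walk, Push): Side A can switch to Walk (0 → 8). Not NE.
(Bluff, Bluff, Hold): Side A can switch to Walk (1 → 4). Not NE.
(Bluff, Bluff, Push): Side A can switch to Walk (1 → 2). Not NE.

(Walk, Bluff, Push); (Bluff, Walk, Hold)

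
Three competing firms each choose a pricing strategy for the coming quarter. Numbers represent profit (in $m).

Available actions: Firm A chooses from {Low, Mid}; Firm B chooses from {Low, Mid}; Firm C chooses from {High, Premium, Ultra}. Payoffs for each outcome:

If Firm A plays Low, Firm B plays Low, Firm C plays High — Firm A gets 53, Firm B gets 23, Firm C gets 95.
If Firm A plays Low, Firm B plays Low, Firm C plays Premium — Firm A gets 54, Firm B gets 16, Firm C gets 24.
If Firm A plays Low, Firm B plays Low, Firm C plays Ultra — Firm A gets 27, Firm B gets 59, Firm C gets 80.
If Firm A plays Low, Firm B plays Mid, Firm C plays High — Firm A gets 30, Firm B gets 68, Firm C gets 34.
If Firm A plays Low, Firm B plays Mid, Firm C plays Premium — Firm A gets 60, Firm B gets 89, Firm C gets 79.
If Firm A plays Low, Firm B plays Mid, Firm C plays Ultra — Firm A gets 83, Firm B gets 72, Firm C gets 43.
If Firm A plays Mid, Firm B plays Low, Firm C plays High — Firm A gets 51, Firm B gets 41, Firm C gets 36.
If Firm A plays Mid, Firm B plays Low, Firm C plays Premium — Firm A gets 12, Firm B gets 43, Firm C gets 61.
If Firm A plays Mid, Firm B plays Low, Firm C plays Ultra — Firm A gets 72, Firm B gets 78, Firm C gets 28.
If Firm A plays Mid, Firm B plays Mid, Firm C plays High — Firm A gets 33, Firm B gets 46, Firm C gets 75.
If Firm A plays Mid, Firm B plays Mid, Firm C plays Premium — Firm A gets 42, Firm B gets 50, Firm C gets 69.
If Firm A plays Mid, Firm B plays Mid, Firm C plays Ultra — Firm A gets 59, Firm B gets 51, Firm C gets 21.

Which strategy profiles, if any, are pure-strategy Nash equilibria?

(Low, Mid, Premium) and (Mid, Mid, High)

Firm A against (Low, High): payoffs 53, 51 → best response Low.
Firm A against (Low, Premium): payoffs 54, 12 → best response Low.
Firm A against (Low, Ultra): payoffs 27, 72 → best response Mid.
Firm A against (Mid, High): payoffs 30, 33 → best response Mid.
Firm A against (Mid, Premium): payoffs 60, 42 → best response Low.
Firm A against (Mid, Ultra): payoffs 83, 59 → best response Low.
Firm B against (Low, High): payoffs 23, 68 → best response Mid.
Firm B against (Low, Premium): payoffs 16, 89 → best response Mid.
Firm B against (Low, Ultra): payoffs 59, 72 → best response Mid.
Firm B against (Mid, High): payoffs 41, 46 → best response Mid.
Firm B against (Mid, Premium): payoffs 43, 50 → best response Mid.
Firm B against (Mid, Ultra): payoffs 78, 51 → best response Low.
Firm C against (Low, Low): payoffs 95, 24, 80 → best response High.
Firm C against (Low, Mid): payoffs 34, 79, 43 → best response Premium.
Firm C against (Mid, Low): payoffs 36, 61, 28 → best response Premium.
Firm C against (Mid, Mid): payoffs 75, 69, 21 → best response High.
Mutual best responses: (Low, Mid, Premium); (Mid, Mid, High).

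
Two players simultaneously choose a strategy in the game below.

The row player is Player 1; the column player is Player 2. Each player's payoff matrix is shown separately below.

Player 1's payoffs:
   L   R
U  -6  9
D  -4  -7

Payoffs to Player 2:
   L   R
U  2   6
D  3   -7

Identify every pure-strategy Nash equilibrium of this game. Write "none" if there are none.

Player 1 against L: payoffs -6, -4 → best response D.
Player 1 against R: payoffs 9, -7 → best response U.
Player 2 against U: payoffs 2, 6 → best response R.
Player 2 against D: payoffs 3, -7 → best response L.
Mutual best responses: (U, R); (D, L).

Pure-strategy Nash equilibria: (U, R); (D, L)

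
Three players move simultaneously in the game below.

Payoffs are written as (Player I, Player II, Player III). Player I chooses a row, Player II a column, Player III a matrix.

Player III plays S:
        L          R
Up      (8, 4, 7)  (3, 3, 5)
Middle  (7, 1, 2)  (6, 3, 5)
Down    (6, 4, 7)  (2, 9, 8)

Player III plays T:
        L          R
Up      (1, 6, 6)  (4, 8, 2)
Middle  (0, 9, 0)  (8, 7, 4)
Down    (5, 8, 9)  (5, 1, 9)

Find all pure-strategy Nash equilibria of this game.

Mark each player's best response to every combination of opponents' strategies; a profile where every player is best-responding is a pure Nash equilibrium.
Player I against (L, S): payoffs 8, 7, 6 → best response Up.
Player I against (L, T): payoffs 1, 0, 5 → best response Down.
Player I against (R, S): payoffs 3, 6, 2 → best response Middle.
Player I against (R, T): payoffs 4, 8, 5 → best response Middle.
Player II against (Up, S): payoffs 4, 3 → best response L.
Player II against (Up, T): payoffs 6, 8 → best response R.
Player II against (Middle, S): payoffs 1, 3 → best response R.
Player II against (Middle, T): payoffs 9, 7 → best response L.
Player II against (Down, S): payoffs 4, 9 → best response R.
Player II against (Down, T): payoffs 8, 1 → best response L.
Player III against (Up, L): payoffs 7, 6 → best response S.
Player III against (Up, R): payoffs 5, 2 → best response S.
Player III against (Middle, L): payoffs 2, 0 → best response S.
Player III against (Middle, R): payoffs 5, 4 → best response S.
Player III against (Down, L): payoffs 7, 9 → best response T.
Player III against (Down, R): payoffs 8, 9 → best response T.
Mutual best responses: (Up, L, S); (Middle, R, S); (Down, L, T).

Pure-strategy Nash equilibria: (Up, L, S) and (Middle, R, S) and (Down, L, T)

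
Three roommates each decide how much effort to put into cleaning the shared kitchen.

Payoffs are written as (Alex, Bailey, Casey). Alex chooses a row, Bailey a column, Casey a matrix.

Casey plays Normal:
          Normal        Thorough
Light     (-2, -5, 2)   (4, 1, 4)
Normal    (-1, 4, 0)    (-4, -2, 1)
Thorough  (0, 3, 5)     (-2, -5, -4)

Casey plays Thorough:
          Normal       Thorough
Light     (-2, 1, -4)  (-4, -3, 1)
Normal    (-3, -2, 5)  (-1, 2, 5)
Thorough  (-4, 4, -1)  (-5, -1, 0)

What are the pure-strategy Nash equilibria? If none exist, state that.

Pure-strategy Nash equilibria: (Light, Thorough, Normal), (Normal, Thorough, Thorough), (Thorough, Normal, Normal)

For each strategy profile, look for a profitable unilateral deviation.
(Light, Normal, Normal): Alex can switch to Normal (-2 → -1). Not NE.
(Light, Normal, Thorough): Casey can switch to Normal (-4 → 2). Not NE.
(Light, Thorough, Normal): Alex gets 4, best alternative -2; Bailey gets 1, best alternative -5; Casey gets 4, best alternative 1. No profitable deviation — NE.
(Light, Thorough, Thorough): Alex can switch to Normal (-4 → -1). Not NE.
(Normal, Normal, Normal): Alex can switch to Thorough (-1 → 0). Not NE.
(Normal, Normal, Thorough): Alex can switch to Light (-3 → -2). Not NE.
(Normal, Thorough, Normal): Alex can switch to Light (-4 → 4). Not NE.
(Normal, Thorough, Thorough): Alex gets -1, best alternative -4; Bailey gets 2, best alternative -2; Casey gets 5, best alternative 1. No profitable deviation — NE.
(Thorough, Normal, Normal): Alex gets 0, best alternative -1; Bailey gets 3, best alternative -5; Casey gets 5, best alternative -1. No profitable deviation — NE.
(Thorough, Normal, Thorough): Alex can switch to Light (-4 → -2). Not NE.
(Thorough, Thorough, Normal): Alex can switch to Light (-2 → 4). Not NE.
(The remaining 1 profile has a profitable deviation by the same check.)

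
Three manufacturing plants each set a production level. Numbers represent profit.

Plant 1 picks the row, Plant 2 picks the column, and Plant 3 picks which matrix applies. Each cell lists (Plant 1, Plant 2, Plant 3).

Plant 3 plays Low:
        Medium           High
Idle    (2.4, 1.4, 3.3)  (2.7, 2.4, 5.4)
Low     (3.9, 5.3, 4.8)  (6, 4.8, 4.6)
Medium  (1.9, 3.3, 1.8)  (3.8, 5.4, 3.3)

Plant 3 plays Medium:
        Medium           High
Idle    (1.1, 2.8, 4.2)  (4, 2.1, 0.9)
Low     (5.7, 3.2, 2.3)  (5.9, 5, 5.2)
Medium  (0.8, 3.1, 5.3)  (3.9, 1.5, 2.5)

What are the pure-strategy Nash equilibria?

(Idle, Medium, Low): Plant 1 can switch to Low (2.4 → 3.9). Not NE.
(Idle, Medium, Medium): Plant 1 can switch to Low (1.1 → 5.7). Not NE.
(Idle, High, Low): Plant 1 can switch to Low (2.7 → 6). Not NE.
(Idle, High, Medium): Plant 1 can switch to Low (4 → 5.9). Not NE.
(Low, Medium, Low): Plant 1 gets 3.9, best alternative 2.4; Plant 2 gets 5.3, best alternative 4.8; Plant 3 gets 4.8, best alternative 2.3. No profitable deviation — NE.
(Low, Medium, Medium): Plant 2 can switch to High (3.2 → 5). Not NE.
(Low, High, Low): Plant 2 can switch to Medium (4.8 → 5.3). Not NE.
(Low, High, Medium): Plant 1 gets 5.9, best alternative 4; Plant 2 gets 5, best alternative 3.2; Plant 3 gets 5.2, best alternative 4.6. No profitable deviation — NE.
(Medium, Medium, Low): Plant 1 can switch to Idle (1.9 → 2.4). Not NE.
(Medium, Medium, Medium): Plant 1 can switch to Idle (0.8 → 1.1). Not NE.
(Medium, High, Low): Plant 1 can switch to Low (3.8 → 6). Not NE.
(Medium, High, Medium): Plant 1 can switch to Idle (3.9 → 4). Not NE.

The pure Nash equilibria are (Low, Medium, Low); (Low, High, Medium).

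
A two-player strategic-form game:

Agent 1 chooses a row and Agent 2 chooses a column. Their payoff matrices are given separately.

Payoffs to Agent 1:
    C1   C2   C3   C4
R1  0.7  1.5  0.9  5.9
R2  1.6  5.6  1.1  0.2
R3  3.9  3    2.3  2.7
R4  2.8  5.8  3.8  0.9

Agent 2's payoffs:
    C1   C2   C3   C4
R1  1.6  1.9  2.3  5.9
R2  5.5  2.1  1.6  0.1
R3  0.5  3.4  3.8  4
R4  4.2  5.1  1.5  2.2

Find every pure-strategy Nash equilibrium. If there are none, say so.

Agent 1 against C1: payoffs 0.7, 1.6, 3.9, 2.8 → best response R3.
Agent 1 against C2: payoffs 1.5, 5.6, 3, 5.8 → best response R4.
Agent 1 against C3: payoffs 0.9, 1.1, 2.3, 3.8 → best response R4.
Agent 1 against C4: payoffs 5.9, 0.2, 2.7, 0.9 → best response R1.
Agent 2 against R1: payoffs 1.6, 1.9, 2.3, 5.9 → best response C4.
Agent 2 against R2: payoffs 5.5, 2.1, 1.6, 0.1 → best response C1.
Agent 2 against R3: payoffs 0.5, 3.4, 3.8, 4 → best response C4.
Agent 2 against R4: payoffs 4.2, 5.1, 1.5, 2.2 → best response C2.
Mutual best responses: (R1, C4); (R4, C2).

(R1, C4) and (R4, C2)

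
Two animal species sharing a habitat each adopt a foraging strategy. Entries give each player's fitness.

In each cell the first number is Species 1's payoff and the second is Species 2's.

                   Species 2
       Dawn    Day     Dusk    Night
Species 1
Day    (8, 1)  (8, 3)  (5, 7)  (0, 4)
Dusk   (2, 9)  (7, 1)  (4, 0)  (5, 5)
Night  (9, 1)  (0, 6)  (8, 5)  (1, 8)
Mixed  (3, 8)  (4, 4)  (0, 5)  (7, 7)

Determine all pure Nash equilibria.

For each player, find the best response to each opponent profile; mutual best responses are the pure NE.
Species 1 against Dawn: payoffs 8, 2, 9, 3 → best response Night.
Species 1 against Day: payoffs 8, 7, 0, 4 → best response Day.
Species 1 against Dusk: payoffs 5, 4, 8, 0 → best response Night.
Species 1 against Night: payoffs 0, 5, 1, 7 → best response Mixed.
Species 2 against Day: payoffs 1, 3, 7, 4 → best response Dusk.
Species 2 against Dusk: payoffs 9, 1, 0, 5 → best response Dawn.
Species 2 against Night: payoffs 1, 6, 5, 8 → best response Night.
Species 2 against Mixed: payoffs 8, 4, 5, 7 → best response Dawn.
No profile is a mutual best response for all players.

No pure-strategy Nash equilibrium.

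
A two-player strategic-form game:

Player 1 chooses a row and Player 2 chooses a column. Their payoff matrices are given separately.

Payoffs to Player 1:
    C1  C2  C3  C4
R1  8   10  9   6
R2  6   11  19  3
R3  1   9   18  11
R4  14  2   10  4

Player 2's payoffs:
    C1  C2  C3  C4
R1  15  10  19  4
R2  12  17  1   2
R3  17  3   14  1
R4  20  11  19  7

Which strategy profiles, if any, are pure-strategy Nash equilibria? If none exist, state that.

The pure Nash equilibria are (R2, C2) and (R4, C1).

Player 1 against C1: payoffs 8, 6, 1, 14 → best response R4.
Player 1 against C2: payoffs 10, 11, 9, 2 → best response R2.
Player 1 against C3: payoffs 9, 19, 18, 10 → best response R2.
Player 1 against C4: payoffs 6, 3, 11, 4 → best response R3.
Player 2 against R1: payoffs 15, 10, 19, 4 → best response C3.
Player 2 against R2: payoffs 12, 17, 1, 2 → best response C2.
Player 2 against R3: payoffs 17, 3, 14, 1 → best response C1.
Player 2 against R4: payoffs 20, 11, 19, 7 → best response C1.
Mutual best responses: (R2, C2); (R4, C1).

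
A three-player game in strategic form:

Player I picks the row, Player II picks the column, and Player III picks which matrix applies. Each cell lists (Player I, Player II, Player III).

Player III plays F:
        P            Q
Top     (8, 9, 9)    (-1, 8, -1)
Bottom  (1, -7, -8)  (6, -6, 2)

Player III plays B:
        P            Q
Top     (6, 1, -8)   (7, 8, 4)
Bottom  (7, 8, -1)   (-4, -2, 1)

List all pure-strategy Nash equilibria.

(Top, P, F), (Top, Q, B), (Bottom, P, B), (Bottom, Q, F)

Player I against (P, F): payoffs 8, 1 → best response Top.
Player I against (P, B): payoffs 6, 7 → best response Bottom.
Player I against (Q, F): payoffs -1, 6 → best response Bottom.
Player I against (Q, B): payoffs 7, -4 → best response Top.
Player II against (Top, F): payoffs 9, 8 → best response P.
Player II against (Top, B): payoffs 1, 8 → best response Q.
Player II against (Bottom, F): payoffs -7, -6 → best response Q.
Player II against (Bottom, B): payoffs 8, -2 → best response P.
Player III against (Top, P): payoffs 9, -8 → best response F.
Player III against (Top, Q): payoffs -1, 4 → best response B.
Player III against (Bottom, P): payoffs -8, -1 → best response B.
Player III against (Bottom, Q): payoffs 2, 1 → best response F.
Mutual best responses: (Top, P, F); (Top, Q, B); (Bottom, P, B); (Bottom, Q, F).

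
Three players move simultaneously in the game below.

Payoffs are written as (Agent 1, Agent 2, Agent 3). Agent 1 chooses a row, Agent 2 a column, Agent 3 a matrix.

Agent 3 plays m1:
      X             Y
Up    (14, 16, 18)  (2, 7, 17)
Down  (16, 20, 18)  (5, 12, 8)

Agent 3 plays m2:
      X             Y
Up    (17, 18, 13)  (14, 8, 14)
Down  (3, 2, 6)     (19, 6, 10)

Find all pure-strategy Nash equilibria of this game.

The pure Nash equilibria are (Down, X, m1); (Down, Y, m2).

(Up, X, m1): Agent 1 can switch to Down (14 → 16). Not NE.
(Up, X, m2): Agent 3 can switch to m1 (13 → 18). Not NE.
(Up, Y, m1): Agent 1 can switch to Down (2 → 5). Not NE.
(Up, Y, m2): Agent 1 can switch to Down (14 → 19). Not NE.
(Down, X, m1): Agent 1 gets 16, best alternative 14; Agent 2 gets 20, best alternative 12; Agent 3 gets 18, best alternative 6. No profitable deviation — NE.
(Down, X, m2): Agent 1 can switch to Up (3 → 17). Not NE.
(Down, Y, m1): Agent 2 can switch to X (12 → 20). Not NE.
(Down, Y, m2): Agent 1 gets 19, best alternative 14; Agent 2 gets 6, best alternative 2; Agent 3 gets 10, best alternative 8. No profitable deviation — NE.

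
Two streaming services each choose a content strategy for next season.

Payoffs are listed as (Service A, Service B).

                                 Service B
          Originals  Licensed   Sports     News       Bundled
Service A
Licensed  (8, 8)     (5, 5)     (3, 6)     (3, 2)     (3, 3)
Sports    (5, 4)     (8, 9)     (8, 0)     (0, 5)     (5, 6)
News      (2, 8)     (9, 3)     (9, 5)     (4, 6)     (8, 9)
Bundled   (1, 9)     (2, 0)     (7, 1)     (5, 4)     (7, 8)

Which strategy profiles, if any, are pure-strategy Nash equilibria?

(Licensed, Originals): Service A gets 8, best alternative 5; Service B gets 8, best alternative 6. No profitable deviation — NE.
(Licensed, Licensed): Service A can switch to Sports (5 → 8). Not NE.
(Licensed, Sports): Service A can switch to Sports (3 → 8). Not NE.
(Licensed, News): Service A can switch to News (3 → 4). Not NE.
(Licensed, Bundled): Service A can switch to Sports (3 → 5). Not NE.
(Sports, Originals): Service A can switch to Licensed (5 → 8). Not NE.
(Sports, Licensed): Service A can switch to News (8 → 9). Not NE.
(News, Bundled): Service A gets 8, best alternative 7; Service B gets 9, best alternative 8. No profitable deviation — NE.
(The remaining 12 profiles each have a profitable deviation by the same check.)

The pure Nash equilibria are (Licensed, Originals); (News, Bundled).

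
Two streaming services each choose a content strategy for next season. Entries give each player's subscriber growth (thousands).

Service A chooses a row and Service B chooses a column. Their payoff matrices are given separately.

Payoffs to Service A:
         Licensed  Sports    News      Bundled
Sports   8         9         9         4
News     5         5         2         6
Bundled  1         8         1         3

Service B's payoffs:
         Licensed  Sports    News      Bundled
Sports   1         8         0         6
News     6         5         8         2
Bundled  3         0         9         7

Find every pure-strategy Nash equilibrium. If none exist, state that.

(Sports, Sports)

Service A against Licensed: payoffs 8, 5, 1 → best response Sports.
Service A against Sports: payoffs 9, 5, 8 → best response Sports.
Service A against News: payoffs 9, 2, 1 → best response Sports.
Service A against Bundled: payoffs 4, 6, 3 → best response News.
Service B against Sports: payoffs 1, 8, 0, 6 → best response Sports.
Service B against News: payoffs 6, 5, 8, 2 → best response News.
Service B against Bundled: payoffs 3, 0, 9, 7 → best response News.
Mutual best responses: (Sports, Sports).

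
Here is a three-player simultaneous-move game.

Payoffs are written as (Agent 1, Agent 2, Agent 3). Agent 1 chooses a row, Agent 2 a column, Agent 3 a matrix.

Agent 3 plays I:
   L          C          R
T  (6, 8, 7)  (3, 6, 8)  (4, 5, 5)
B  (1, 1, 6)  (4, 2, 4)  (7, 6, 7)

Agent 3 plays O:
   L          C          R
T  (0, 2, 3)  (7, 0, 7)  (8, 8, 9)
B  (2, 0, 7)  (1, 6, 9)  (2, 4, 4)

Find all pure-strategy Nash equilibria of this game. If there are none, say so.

Pure-strategy Nash equilibria: (T, L, I), (T, R, O), (B, R, I)

Agent 1 against (L, I): payoffs 6, 1 → best response T.
Agent 1 against (L, O): payoffs 0, 2 → best response B.
Agent 1 against (C, I): payoffs 3, 4 → best response B.
Agent 1 against (C, O): payoffs 7, 1 → best response T.
Agent 1 against (R, I): payoffs 4, 7 → best response B.
Agent 1 against (R, O): payoffs 8, 2 → best response T.
Agent 2 against (T, I): payoffs 8, 6, 5 → best response L.
Agent 2 against (T, O): payoffs 2, 0, 8 → best response R.
Agent 2 against (B, I): payoffs 1, 2, 6 → best response R.
Agent 2 against (B, O): payoffs 0, 6, 4 → best response C.
Agent 3 against (T, L): payoffs 7, 3 → best response I.
Agent 3 against (T, C): payoffs 8, 7 → best response I.
Agent 3 against (T, R): payoffs 5, 9 → best response O.
Agent 3 against (B, L): payoffs 6, 7 → best response O.
Agent 3 against (B, C): payoffs 4, 9 → best response O.
Agent 3 against (B, R): payoffs 7, 4 → best response I.
Mutual best responses: (T, L, I); (T, R, O); (B, R, I).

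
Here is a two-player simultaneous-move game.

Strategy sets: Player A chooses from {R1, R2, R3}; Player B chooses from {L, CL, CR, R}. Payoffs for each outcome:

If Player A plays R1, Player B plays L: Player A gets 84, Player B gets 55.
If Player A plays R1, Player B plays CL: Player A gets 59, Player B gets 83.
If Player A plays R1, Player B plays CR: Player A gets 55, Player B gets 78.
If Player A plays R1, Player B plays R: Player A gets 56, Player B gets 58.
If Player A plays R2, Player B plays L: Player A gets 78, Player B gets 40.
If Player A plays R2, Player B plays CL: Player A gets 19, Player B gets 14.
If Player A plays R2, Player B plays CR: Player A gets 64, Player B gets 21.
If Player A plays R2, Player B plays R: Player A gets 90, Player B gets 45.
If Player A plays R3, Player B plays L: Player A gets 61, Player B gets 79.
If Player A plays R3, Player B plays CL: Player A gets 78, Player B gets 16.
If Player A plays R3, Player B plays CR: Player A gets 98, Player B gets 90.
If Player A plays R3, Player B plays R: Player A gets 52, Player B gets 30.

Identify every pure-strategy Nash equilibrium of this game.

The pure Nash equilibria are (R2, R), (R3, CR).

(R1, L): Player B can switch to CL (55 → 83). Not NE.
(R1, CL): Player A can switch to R3 (59 → 78). Not NE.
(R1, CR): Player A can switch to R2 (55 → 64). Not NE.
(R1, R): Player A can switch to R2 (56 → 90). Not NE.
(R2, L): Player A can switch to R1 (78 → 84). Not NE.
(R2, CL): Player A can switch to R1 (19 → 59). Not NE.
(R2, CR): Player A can switch to R3 (64 → 98). Not NE.
(R2, R): Player A gets 90, best alternative 56; Player B gets 45, best alternative 40. No profitable deviation — NE.
(R3, L): Player A can switch to R1 (61 → 84). Not NE.
(R3, CL): Player B can switch to L (16 → 79). Not NE.
(R3, CR): Player A gets 98, best alternative 64; Player B gets 90, best alternative 79. No profitable deviation — NE.
(R3, R): Player A can switch to R1 (52 → 56). Not NE.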